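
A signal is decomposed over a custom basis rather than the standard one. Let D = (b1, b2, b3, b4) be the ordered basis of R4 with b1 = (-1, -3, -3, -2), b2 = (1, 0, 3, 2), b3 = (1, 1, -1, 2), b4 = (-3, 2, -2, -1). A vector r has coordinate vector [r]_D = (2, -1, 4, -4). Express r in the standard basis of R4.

(13, -10, -5, 6)

The coordinates say r = 2b1 - b2 + 4b3 - 4b4; adding the scaled basis vectors gives (13, -10, -5, 6).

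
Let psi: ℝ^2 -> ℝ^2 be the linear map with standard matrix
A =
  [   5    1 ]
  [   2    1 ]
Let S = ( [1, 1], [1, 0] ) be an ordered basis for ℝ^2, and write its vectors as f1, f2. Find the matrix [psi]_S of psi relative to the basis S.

Let P have columns f1, f2. Then [psi]_S = P^(-1) A P.
Here det P = -1, so P^(-1) is integer; computing A P first and then P^(-1)(A P) gives [[3, 2], [3, 3]].

[[3, 2], [3, 3]]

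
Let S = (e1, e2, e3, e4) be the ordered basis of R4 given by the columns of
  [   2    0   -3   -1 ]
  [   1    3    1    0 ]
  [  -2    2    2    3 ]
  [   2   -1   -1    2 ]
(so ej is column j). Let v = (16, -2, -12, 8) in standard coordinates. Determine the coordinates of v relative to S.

[v]_S is the unique c with M c = v, where M has columns e1, ..., e4.
Row-reducing the augmented matrix [M | v] gives c = (2, 0, -4, 0).
Check: 2e1 + 0·e2 - 4e3 + 0·e4 = (16, -2, -12, 8).

(2, 0, -4, 0)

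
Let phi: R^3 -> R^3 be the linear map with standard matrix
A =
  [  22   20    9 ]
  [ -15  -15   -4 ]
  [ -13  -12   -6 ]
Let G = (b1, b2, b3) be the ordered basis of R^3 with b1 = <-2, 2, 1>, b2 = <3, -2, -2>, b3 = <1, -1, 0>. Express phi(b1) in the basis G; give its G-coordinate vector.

Compute phi(b1) = A b1 = <5, -4, -4> in standard coordinates.
Then write this in G-coordinates: solve for y in y_1 b1 + ... + y_3 b3 = <5, -4, -4>.
This gives y = <-2, 1, -2>, which is column 1 of [phi]_G.

<-2, 1, -2>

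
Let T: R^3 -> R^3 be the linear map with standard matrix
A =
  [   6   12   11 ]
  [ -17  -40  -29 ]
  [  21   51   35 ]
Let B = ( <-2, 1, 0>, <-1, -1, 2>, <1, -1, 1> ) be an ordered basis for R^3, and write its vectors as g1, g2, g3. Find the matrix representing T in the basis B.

With P the matrix whose columns are g1, ..., g3, [T]_B = P^(-1) A P.
Column by column: T(g1) = A g1 = <0, -6, 9>; its B-coordinates <0, 3, 3> give column 1.
Continuing for each basis vector yields [T]_B = [[0, -3, -3], [3, 0, 2], [3, -2, 1]].

[[0, -3, -3], [3, 0, 2], [3, -2, 1]]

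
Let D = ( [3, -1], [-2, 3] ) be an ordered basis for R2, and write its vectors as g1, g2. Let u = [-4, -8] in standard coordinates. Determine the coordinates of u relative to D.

We seek scalars with c_1 g1 + c_2 g2 = u; equivalently solve M c = u where the columns of M are g1, g2.
System: 3c_1 - 2c_2 = -4, -c_1 + 3c_2 = -8; solving gives c_1 = -4, c_2 = -4.
Check: -4g1 - 4g2 = [-4, -8].

[-4, -4]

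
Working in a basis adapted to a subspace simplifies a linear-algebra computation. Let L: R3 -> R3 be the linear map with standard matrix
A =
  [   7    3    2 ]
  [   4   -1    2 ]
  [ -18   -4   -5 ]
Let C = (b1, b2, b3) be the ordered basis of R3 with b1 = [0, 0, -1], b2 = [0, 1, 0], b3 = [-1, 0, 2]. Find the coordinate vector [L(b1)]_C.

Compute L(b1) = A b1 = [-2, -2, 5] in standard coordinates.
Then write this in C-coordinates: solve for y in y_1 b1 + ... + y_3 b3 = [-2, -2, 5].
This gives y = [-1, -2, 2], which is column 1 of [L]_C.

[-1, -2, 2]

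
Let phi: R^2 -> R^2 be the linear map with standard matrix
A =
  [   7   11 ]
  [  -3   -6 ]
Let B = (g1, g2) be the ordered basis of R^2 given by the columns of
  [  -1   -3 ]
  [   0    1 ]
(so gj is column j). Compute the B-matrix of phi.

[[-2, 1], [3, 3]]

The j-th column of [phi]_B is [phi(gj)]_B.
phi(g1) = A g1 = <-7, 3> = -2g1 + 3g2, so column 1 is <-2, 3>.
Repeating for g2 and assembling the columns gives [[-2, 1], [3, 3]].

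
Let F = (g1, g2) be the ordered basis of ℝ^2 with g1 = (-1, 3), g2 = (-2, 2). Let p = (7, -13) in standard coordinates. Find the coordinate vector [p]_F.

We seek scalars with c_1 g1 + c_2 g2 = p; equivalently solve M c = p where the columns of M are g1, g2.
System: -c_1 - 2c_2 = 7, 3c_1 + 2c_2 = -13; solving gives c_1 = -3, c_2 = -2.
Check: -3g1 - 2g2 = (7, -13).

(-3, -2)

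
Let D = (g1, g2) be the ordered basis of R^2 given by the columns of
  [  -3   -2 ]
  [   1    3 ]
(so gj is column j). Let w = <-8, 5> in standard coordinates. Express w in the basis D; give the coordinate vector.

<2, 1>

We seek scalars with c_1 g1 + c_2 g2 = w; equivalently solve M c = w where the columns of M are g1, g2.
System: -3c_1 - 2c_2 = -8, c_1 + 3c_2 = 5; solving gives c_1 = 2, c_2 = 1.
Check: 2g1 + g2 = <-8, 5>.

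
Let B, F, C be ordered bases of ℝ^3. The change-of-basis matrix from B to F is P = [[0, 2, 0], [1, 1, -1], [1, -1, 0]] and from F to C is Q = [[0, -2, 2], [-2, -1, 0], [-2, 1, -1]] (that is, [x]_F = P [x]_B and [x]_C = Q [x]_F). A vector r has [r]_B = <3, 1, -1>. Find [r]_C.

<-6, -9, -1>

Composing the changes, [r]_C = Q P [r]_B.
Q P = [[0, -4, 2], [-1, -5, 1], [0, -2, -1]]; applying this to <3, 1, -1> gives <-6, -9, -1>.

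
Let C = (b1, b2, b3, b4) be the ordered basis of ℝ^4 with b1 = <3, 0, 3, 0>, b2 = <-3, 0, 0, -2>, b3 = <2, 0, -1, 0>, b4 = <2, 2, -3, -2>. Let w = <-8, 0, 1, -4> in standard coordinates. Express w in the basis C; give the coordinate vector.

<0, 2, -1, 0>

We seek scalars with c_1 b1 + ... + c_4 b4 = w; equivalently solve M c = w where the columns of M are b1, ..., b4.
Gaussian elimination on [M | w] yields c = (0, 2, -1, 0).
Check: 0·b1 + 2b2 - b3 + 0·b4 = <-8, 0, 1, -4>.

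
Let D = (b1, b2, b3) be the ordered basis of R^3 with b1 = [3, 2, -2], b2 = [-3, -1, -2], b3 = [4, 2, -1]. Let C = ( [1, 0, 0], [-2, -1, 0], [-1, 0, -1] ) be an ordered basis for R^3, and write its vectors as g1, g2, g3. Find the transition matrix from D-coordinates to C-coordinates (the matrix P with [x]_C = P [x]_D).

[[1, 1, 1], [-2, 1, -2], [2, 2, 1]]

Column j of P is [bj]_C, since P maps D-coordinates to C-coordinates.
Expressing b1 in C: b1 = g1 - 2g2 + 2g3, so column 1 of P is [1, -2, 2].
Doing the same for each bj gives P = [[1, 1, 1], [-2, 1, -2], [2, 2, 1]].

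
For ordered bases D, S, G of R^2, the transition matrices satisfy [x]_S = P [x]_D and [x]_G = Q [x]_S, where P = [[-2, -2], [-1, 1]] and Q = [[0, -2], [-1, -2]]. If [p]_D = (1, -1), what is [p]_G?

(4, 4)

Composing the changes, [p]_G = Q P [p]_D.
Q P = [[2, -2], [4, 0]]; applying this to (1, -1) gives (4, 4).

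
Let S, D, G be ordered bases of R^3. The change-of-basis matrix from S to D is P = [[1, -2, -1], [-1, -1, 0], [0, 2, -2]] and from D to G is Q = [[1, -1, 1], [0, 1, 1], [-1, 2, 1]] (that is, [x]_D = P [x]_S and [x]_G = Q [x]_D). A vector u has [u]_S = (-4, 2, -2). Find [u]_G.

(0, 10, 18)

First [u]_D = P [u]_S = (-6, 2, 8).
Then [u]_G = Q [u]_D = (0, 10, 18).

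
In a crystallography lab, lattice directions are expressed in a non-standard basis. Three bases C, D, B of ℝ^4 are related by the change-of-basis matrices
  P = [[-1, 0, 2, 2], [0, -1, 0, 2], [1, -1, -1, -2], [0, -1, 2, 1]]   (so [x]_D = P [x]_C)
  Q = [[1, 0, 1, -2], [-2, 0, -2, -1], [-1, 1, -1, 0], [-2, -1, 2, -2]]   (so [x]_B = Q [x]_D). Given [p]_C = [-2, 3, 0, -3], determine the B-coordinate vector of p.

[9, 12, -6, 31]

First [p]_D = P [p]_C = [-4, -9, 1, -6].
Then [p]_B = Q [p]_D = [9, 12, -6, 31].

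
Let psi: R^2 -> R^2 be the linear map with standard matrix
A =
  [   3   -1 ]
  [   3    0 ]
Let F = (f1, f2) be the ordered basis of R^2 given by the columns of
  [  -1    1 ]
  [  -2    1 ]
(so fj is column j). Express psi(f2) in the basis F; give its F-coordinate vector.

Column 2 of [psi]_F is the F-coordinate vector of psi(f2).
In standard coordinates psi(f2) = A f2 = (2, 3).
Converting to F: (2, 3) = -f1 + f2, so the coordinate vector is (-1, 1).

(-1, 1)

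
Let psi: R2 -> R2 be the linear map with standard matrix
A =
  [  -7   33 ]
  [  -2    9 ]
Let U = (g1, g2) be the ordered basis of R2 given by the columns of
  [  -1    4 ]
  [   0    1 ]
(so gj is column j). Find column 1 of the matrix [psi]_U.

Column 1 of [psi]_U is the U-coordinate vector of psi(g1).
In standard coordinates psi(g1) = A g1 = (7, 2).
Converting to U: (7, 2) = g1 + 2g2, so the coordinate vector is (1, 2).

(1, 2)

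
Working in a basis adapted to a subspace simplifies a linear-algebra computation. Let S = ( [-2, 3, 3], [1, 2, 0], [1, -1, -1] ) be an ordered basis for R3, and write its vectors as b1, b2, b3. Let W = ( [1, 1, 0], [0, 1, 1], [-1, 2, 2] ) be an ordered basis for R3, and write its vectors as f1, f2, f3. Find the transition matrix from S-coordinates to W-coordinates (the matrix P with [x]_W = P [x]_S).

Column j of P is [bj]_W, since P maps S-coordinates to W-coordinates.
Expressing b1 in W: b1 = 0·f1 - f2 + 2f3, so column 1 of P is [0, -1, 2].
Doing the same for each bj gives P = [[0, 2, 0], [-1, -2, 1], [2, 1, -1]].

[[0, 2, 0], [-1, -2, 1], [2, 1, -1]]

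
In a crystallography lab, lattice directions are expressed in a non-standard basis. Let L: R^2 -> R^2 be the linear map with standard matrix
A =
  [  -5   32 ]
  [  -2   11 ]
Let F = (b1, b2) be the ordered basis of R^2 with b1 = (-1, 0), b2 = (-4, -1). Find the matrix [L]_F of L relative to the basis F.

[[3, 0], [-2, 3]]

Let P have columns b1, b2. Then [L]_F = P^(-1) A P.
Here det P = 1, so P^(-1) is integer; computing A P first and then P^(-1)(A P) gives [[3, 0], [-2, 3]].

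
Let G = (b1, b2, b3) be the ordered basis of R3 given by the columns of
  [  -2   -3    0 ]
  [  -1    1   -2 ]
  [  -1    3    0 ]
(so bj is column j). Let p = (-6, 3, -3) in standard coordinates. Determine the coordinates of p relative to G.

(3, 0, -3)

Write p = c_1 b1 + ... + c_3 b3 and solve for the c_i.
Gaussian elimination on [M | p] yields c = (3, 0, -3).
Check: 3b1 + 0·b2 - 3b3 = (-6, 3, -3).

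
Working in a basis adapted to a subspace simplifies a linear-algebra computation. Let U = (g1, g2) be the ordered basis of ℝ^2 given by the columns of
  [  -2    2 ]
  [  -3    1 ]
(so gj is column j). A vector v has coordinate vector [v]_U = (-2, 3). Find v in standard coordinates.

The coordinates say v = -2g1 + 3g2; adding the scaled basis vectors gives (10, 9).

(10, 9)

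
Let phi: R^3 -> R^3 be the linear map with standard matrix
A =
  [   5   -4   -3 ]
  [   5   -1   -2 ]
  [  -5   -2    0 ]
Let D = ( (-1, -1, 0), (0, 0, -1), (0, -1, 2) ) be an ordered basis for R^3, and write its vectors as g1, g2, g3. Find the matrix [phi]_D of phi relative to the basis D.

[[1, -3, 2], [-1, 2, 0], [3, 1, 1]]

With P the matrix whose columns are g1, ..., g3, [phi]_D = P^(-1) A P.
Column by column: phi(g1) = A g1 = (-1, -4, 7); its D-coordinates (1, -1, 3) give column 1.
Continuing for each basis vector yields [phi]_D = [[1, -3, 2], [-1, 2, 0], [3, 1, 1]].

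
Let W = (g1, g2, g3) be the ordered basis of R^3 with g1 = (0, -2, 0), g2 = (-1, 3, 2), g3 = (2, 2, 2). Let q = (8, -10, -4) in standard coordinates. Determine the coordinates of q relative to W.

(1, -4, 2)

We seek scalars with c_1 g1 + ... + c_3 g3 = q; equivalently solve M c = q where the columns of M are g1, ..., g3.
Gaussian elimination on [M | q] yields c = (1, -4, 2).
Check: g1 - 4g2 + 2g3 = (8, -10, -4).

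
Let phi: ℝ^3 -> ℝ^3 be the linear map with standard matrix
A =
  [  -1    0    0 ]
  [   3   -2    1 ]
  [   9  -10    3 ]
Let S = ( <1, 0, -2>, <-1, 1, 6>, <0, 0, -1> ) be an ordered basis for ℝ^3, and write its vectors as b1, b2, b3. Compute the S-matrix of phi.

The j-th column of [phi]_S is [phi(bj)]_S.
phi(b1) = A b1 = <-1, 1, 3> = 0·b1 + b2 + 3b3, so column 1 is <0, 1, 3>.
Repeating for b2, b3 and assembling the columns gives [[0, 2, -1], [1, 1, -1], [3, 3, -1]].

[[0, 2, -1], [1, 1, -1], [3, 3, -1]]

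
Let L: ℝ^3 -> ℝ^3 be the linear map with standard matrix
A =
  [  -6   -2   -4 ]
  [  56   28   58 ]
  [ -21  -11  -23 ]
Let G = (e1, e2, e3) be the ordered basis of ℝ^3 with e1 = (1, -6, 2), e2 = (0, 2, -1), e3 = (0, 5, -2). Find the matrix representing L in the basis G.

The j-th column of [L]_G is [L(ej)]_G.
L(e1) = A e1 = (-2, 4, -1) = -2e1 + e2 - 2e3, so column 1 is (-2, 1, -2).
Repeating for e2, e3 and assembling the columns gives [[-2, 0, -2], [1, -1, 1], [-2, 0, 2]].

[[-2, 0, -2], [1, -1, 1], [-2, 0, 2]]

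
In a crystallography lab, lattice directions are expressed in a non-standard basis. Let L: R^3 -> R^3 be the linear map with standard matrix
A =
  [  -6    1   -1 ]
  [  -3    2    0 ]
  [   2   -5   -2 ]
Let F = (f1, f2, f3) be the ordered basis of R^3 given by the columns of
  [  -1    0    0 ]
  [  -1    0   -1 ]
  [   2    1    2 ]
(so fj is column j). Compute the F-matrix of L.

Let P have columns f1, ..., f3. Then [L]_F = P^(-1) A P.
Here det P = -1, so P^(-1) is integer; computing A P first and then P^(-1)(A P) gives [[-3, 1, 3], [1, -2, -3], [2, -1, -1]].

[[-3, 1, 3], [1, -2, -3], [2, -1, -1]]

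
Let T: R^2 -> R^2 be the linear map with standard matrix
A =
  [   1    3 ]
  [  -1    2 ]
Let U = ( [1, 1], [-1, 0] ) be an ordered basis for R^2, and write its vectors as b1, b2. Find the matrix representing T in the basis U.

[[1, 1], [-3, 2]]

Let P have columns b1, b2. Then [T]_U = P^(-1) A P.
Here det P = 1, so P^(-1) is integer; computing A P first and then P^(-1)(A P) gives [[1, 1], [-3, 2]].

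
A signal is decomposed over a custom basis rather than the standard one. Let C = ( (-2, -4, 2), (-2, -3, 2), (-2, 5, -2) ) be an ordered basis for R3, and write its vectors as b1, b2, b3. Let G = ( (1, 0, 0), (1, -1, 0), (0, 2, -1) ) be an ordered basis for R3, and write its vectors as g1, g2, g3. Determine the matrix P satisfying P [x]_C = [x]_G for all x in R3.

[[-2, -1, -1], [0, -1, -1], [-2, -2, 2]]

Column j of P is [bj]_G, since P maps C-coordinates to G-coordinates.
Expressing b1 in G: b1 = -2g1 + 0·g2 - 2g3, so column 1 of P is (-2, 0, -2).
Doing the same for each bj gives P = [[-2, -1, -1], [0, -1, -1], [-2, -2, 2]].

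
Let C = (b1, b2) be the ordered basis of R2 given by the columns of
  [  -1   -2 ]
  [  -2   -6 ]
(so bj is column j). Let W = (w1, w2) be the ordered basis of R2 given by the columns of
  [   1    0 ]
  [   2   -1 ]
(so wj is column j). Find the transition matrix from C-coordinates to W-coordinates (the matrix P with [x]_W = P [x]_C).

[[-1, -2], [0, 2]]

Column j of P is [bj]_W, since P maps C-coordinates to W-coordinates.
Expressing b1 in W: b1 = -w1 + 0·w2, so column 1 of P is (-1, 0).
Doing the same for each bj gives P = [[-1, -2], [0, 2]].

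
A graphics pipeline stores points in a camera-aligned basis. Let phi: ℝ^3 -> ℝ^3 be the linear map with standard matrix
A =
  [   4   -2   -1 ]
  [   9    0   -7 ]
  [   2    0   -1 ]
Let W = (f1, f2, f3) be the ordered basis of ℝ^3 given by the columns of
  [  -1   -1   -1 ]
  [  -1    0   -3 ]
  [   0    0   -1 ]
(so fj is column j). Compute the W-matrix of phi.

Let P have columns f1, ..., f3. Then [phi]_W = P^(-1) A P.
Here det P = 1, so P^(-1) is integer; computing A P first and then P^(-1)(A P) gives [[3, 3, -1], [-3, -1, -3], [2, 2, 1]].

[[3, 3, -1], [-3, -1, -3], [2, 2, 1]]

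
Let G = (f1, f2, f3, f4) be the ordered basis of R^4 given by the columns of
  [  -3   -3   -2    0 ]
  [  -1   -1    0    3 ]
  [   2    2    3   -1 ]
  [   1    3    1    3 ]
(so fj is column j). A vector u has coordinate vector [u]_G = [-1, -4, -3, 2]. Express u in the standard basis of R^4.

[21, 11, -21, -10]

The coordinates say u = -f1 - 4f2 - 3f3 + 2f4; adding the scaled basis vectors gives [21, 11, -21, -10].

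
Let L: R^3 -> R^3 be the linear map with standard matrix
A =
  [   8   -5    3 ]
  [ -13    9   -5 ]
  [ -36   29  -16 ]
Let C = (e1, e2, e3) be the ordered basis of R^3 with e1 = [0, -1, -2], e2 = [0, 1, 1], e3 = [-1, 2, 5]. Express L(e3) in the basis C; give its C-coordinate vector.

Compute L(e3) = A e3 = [-3, 6, 14] in standard coordinates.
Then write this in C-coordinates: solve for y in y_1 e1 + ... + y_3 e3 = [-3, 6, 14].
This gives y = [1, 1, 3], which is column 3 of [L]_C.

[1, 1, 3]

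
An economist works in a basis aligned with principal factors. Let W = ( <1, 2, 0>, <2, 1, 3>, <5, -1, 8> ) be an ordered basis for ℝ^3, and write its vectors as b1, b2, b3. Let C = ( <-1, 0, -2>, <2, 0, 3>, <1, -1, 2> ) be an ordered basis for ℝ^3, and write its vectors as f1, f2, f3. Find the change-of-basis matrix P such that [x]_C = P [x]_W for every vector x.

Let M have columns bj and N have columns fj. Then for every x, N [x]_C = x = M [x]_W, so P = N^(-1) M.
Since det N = 1, N^(-1) has integer entries; multiplying gives P = [[1, -1, 0], [2, 1, 2], [-2, -1, 1]].

[[1, -1, 0], [2, 1, 2], [-2, -1, 1]]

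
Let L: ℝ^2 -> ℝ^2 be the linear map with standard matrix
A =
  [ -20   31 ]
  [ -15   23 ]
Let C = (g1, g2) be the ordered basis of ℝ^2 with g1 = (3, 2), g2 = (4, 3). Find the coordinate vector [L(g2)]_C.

(3, 1)

Compute L(g2) = A g2 = (13, 9) in standard coordinates.
Then write this in C-coordinates: solve for y in y_1 g1 + y_2 g2 = (13, 9).
This gives y = (3, 1), which is column 2 of [L]_C.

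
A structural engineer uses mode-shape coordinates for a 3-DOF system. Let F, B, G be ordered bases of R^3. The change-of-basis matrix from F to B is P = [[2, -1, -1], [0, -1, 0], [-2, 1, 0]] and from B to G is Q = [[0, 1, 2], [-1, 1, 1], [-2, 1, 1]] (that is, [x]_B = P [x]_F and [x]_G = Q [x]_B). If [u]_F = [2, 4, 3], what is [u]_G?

[-4, -1, 2]

Apply P to get B-coordinates [-3, -4, 0], then Q to get G-coordinates.
The result is [u]_G = [-4, -1, 2].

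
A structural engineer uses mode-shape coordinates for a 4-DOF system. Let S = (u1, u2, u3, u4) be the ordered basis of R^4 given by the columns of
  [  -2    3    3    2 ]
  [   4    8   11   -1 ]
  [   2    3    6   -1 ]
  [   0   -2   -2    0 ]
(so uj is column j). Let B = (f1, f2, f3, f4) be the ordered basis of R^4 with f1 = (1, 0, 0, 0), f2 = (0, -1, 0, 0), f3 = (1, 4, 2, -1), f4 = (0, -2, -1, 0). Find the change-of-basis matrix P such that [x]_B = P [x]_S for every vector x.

[[-2, 1, 1, 2], [0, -2, 1, -1], [0, 2, 2, 0], [-2, 1, -2, 1]]

Column j of P is [uj]_B, since P maps S-coordinates to B-coordinates.
Expressing u1 in B: u1 = -2f1 + 0·f2 + 0·f3 - 2f4, so column 1 of P is (-2, 0, 0, -2).
Doing the same for each uj gives P = [[-2, 1, 1, 2], [0, -2, 1, -1], [0, 2, 2, 0], [-2, 1, -2, 1]].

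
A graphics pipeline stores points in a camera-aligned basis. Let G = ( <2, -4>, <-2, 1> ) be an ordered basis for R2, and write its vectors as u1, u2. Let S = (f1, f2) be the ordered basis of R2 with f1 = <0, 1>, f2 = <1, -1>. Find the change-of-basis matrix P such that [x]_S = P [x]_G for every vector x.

[[-2, -1], [2, -2]]

Column j of P is [uj]_S, since P maps G-coordinates to S-coordinates.
Expressing u1 in S: u1 = -2f1 + 2f2, so column 1 of P is <-2, 2>.
Doing the same for each uj gives P = [[-2, -1], [2, -2]].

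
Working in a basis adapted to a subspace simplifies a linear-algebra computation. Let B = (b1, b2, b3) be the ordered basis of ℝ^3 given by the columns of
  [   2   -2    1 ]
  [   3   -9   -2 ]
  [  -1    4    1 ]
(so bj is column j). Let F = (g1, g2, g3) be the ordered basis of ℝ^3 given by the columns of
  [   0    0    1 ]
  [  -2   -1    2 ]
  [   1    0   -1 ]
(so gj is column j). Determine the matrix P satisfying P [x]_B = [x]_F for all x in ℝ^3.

Take x = bj: its B-coordinates are the j-th standard unit vector, so P e_j — column j of P — equals [bj]_F.
b1 = g1 - g2 + 2g3, giving column 1 = (1, -1, 2); repeating for each j gives P = [[1, 2, 2], [-1, 1, 0], [2, -2, 1]].

[[1, 2, 2], [-1, 1, 0], [2, -2, 1]]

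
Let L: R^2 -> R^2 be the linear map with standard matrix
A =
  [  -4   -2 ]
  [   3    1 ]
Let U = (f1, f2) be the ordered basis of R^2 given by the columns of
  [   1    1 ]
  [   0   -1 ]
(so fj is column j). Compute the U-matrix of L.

Let P have columns f1, f2. Then [L]_U = P^(-1) A P.
Here det P = -1, so P^(-1) is integer; computing A P first and then P^(-1)(A P) gives [[-1, 0], [-3, -2]].

[[-1, 0], [-3, -2]]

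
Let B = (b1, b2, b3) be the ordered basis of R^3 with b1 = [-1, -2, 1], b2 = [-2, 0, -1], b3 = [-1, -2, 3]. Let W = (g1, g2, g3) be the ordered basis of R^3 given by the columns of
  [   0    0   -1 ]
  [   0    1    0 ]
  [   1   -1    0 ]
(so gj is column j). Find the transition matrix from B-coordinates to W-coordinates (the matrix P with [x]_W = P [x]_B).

Let M have columns bj and N have columns gj. Then for every x, N [x]_W = x = M [x]_B, so P = N^(-1) M.
Since det N = 1, N^(-1) has integer entries; multiplying gives P = [[-1, -1, 1], [-2, 0, -2], [1, 2, 1]].

[[-1, -1, 1], [-2, 0, -2], [1, 2, 1]]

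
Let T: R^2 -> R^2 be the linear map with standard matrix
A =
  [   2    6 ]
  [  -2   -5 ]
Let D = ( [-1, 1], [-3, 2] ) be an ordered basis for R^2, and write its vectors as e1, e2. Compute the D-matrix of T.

The j-th column of [T]_D is [T(ej)]_D.
T(e1) = A e1 = [4, -3] = -e1 - e2, so column 1 is [-1, -1].
Repeating for e2 and assembling the columns gives [[-1, 0], [-1, -2]].

[[-1, 0], [-1, -2]]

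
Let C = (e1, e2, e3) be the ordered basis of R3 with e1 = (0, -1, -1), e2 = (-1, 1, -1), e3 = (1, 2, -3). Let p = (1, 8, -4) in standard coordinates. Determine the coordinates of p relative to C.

[p]_C is the unique c with M c = p, where M has columns e1, ..., e3.
Row-reducing the augmented matrix [M | p] gives c = (-3, 1, 2).
Check: -3e1 + e2 + 2e3 = (1, 8, -4).

(-3, 1, 2)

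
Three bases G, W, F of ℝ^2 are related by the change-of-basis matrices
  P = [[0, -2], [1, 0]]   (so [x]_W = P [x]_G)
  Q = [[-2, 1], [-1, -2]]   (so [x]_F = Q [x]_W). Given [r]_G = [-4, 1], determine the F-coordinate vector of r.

[0, 10]

Composing the changes, [r]_F = Q P [r]_G.
Q P = [[1, 4], [-2, 2]]; applying this to [-4, 1] gives [0, 10].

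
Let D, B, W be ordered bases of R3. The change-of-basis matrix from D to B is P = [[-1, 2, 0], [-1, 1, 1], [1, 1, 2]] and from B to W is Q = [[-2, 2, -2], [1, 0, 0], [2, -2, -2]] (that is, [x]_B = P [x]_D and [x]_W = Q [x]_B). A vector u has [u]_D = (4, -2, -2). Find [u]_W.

(4, -8, 4)

First [u]_B = P [u]_D = (-8, -8, -2).
Then [u]_W = Q [u]_B = (4, -8, 4).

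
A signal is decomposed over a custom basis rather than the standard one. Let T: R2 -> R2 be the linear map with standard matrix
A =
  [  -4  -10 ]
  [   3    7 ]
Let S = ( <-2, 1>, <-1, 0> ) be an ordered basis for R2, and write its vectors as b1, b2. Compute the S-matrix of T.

[[1, -3], [0, 2]]

Let P have columns b1, b2. Then [T]_S = P^(-1) A P.
Here det P = 1, so P^(-1) is integer; computing A P first and then P^(-1)(A P) gives [[1, -3], [0, 2]].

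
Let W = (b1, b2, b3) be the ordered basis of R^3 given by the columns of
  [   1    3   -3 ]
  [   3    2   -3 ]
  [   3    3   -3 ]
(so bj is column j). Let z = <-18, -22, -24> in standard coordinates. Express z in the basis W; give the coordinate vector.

<-3, -2, 3>

Write z = c_1 b1 + ... + c_3 b3 and solve for the c_i.
Gaussian elimination on [M | z] yields c = (-3, -2, 3).
Check: -3b1 - 2b2 + 3b3 = <-18, -22, -24>.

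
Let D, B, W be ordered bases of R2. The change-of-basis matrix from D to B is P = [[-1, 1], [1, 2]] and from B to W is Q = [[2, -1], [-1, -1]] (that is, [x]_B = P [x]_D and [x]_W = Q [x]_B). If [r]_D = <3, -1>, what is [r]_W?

Apply P to get B-coordinates <-4, 1>, then Q to get W-coordinates.
The result is [r]_W = <-9, 3>.

<-9, 3>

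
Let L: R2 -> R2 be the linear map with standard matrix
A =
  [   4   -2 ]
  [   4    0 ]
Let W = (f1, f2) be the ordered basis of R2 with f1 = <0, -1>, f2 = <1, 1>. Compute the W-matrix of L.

Let P have columns f1, f2. Then [L]_W = P^(-1) A P.
Here det P = 1, so P^(-1) is integer; computing A P first and then P^(-1)(A P) gives [[2, -2], [2, 2]].

[[2, -2], [2, 2]]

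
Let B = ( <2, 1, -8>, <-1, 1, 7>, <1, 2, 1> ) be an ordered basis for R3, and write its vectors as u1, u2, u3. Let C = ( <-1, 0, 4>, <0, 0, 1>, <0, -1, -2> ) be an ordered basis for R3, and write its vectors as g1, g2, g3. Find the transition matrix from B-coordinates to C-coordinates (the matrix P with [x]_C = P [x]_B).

Let M have columns uj and N have columns gj. Then for every x, N [x]_C = x = M [x]_B, so P = N^(-1) M.
Since det N = -1, N^(-1) has integer entries; multiplying gives P = [[-2, 1, -1], [-2, 1, 1], [-1, -1, -2]].

[[-2, 1, -1], [-2, 1, 1], [-1, -1, -2]]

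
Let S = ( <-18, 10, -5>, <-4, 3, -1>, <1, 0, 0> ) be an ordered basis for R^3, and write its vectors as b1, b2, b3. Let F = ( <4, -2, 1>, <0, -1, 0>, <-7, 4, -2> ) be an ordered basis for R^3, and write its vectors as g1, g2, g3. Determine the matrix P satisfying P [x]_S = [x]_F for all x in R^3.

Take x = bj: its S-coordinates are the j-th standard unit vector, so P e_j — column j of P — equals [bj]_F.
b1 = -g1 + 0·g2 + 2g3, giving column 1 = <-1, 0, 2>; repeating for each j gives P = [[-1, -1, 2], [0, -1, 0], [2, 0, 1]].

[[-1, -1, 2], [0, -1, 0], [2, 0, 1]]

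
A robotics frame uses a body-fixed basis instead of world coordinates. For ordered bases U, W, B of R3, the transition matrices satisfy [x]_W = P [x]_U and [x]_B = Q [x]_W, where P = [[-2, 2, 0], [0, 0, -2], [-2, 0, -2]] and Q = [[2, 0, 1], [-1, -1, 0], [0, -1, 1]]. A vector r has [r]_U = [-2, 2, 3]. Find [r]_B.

[14, -2, 4]

Apply P to get W-coordinates [8, -6, -2], then Q to get B-coordinates.
The result is [r]_B = [14, -2, 4].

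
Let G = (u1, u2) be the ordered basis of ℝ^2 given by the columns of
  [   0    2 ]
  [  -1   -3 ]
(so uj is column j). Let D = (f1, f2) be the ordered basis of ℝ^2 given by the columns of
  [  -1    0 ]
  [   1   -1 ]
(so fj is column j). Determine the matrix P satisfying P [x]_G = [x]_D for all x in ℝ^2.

Take x = uj: its G-coordinates are the j-th standard unit vector, so P e_j — column j of P — equals [uj]_D.
u1 = 0·f1 + f2, giving column 1 = <0, 1>; repeating for each j gives P = [[0, -2], [1, 1]].

[[0, -2], [1, 1]]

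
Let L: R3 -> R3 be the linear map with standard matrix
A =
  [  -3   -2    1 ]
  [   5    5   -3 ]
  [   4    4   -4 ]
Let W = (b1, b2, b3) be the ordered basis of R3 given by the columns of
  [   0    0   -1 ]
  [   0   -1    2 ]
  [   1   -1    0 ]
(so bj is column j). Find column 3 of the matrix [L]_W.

<1, -3, 1>

Compute L(b3) = A b3 = <-1, 5, 4> in standard coordinates.
Then write this in W-coordinates: solve for y in y_1 b1 + ... + y_3 b3 = <-1, 5, 4>.
This gives y = <1, -3, 1>, which is column 3 of [L]_W.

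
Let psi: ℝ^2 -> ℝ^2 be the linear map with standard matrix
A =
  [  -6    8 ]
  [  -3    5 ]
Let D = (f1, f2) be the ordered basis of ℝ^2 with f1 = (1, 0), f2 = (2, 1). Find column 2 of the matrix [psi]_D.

(-2, -1)

Column 2 of [psi]_D is the D-coordinate vector of psi(f2).
In standard coordinates psi(f2) = A f2 = (-4, -1).
Converting to D: (-4, -1) = -2f1 - f2, so the coordinate vector is (-2, -1).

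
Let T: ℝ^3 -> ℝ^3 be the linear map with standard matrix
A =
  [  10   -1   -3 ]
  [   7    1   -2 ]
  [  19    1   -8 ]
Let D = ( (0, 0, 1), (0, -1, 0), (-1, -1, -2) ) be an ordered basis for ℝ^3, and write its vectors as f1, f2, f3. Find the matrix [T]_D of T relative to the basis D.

[[-2, -3, 2], [-1, 2, 1], [3, -1, 3]]

The j-th column of [T]_D is [T(fj)]_D.
T(f1) = A f1 = (-3, -2, -8) = -2f1 - f2 + 3f3, so column 1 is (-2, -1, 3).
Repeating for f2, f3 and assembling the columns gives [[-2, -3, 2], [-1, 2, 1], [3, -1, 3]].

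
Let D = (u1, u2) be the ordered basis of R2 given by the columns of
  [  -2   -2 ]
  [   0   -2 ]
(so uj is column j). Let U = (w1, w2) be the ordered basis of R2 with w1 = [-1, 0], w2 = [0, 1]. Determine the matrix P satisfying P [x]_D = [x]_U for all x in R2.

Let M have columns uj and N have columns wj. Then for every x, N [x]_U = x = M [x]_D, so P = N^(-1) M.
Since det N = -1, N^(-1) has integer entries; multiplying gives P = [[2, 2], [0, -2]].

[[2, 2], [0, -2]]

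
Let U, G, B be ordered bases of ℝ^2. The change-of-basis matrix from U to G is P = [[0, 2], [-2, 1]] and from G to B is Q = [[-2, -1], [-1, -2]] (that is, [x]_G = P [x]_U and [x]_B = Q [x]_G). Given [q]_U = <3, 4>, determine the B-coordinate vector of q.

<-14, -4>

First [q]_G = P [q]_U = <8, -2>.
Then [q]_B = Q [q]_G = <-14, -4>.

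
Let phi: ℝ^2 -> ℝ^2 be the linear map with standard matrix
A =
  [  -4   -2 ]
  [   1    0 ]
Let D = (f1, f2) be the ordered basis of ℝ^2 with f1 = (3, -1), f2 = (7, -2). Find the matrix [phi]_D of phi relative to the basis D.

[[-1, -1], [-1, -3]]

Let P have columns f1, f2. Then [phi]_D = P^(-1) A P.
Here det P = 1, so P^(-1) is integer; computing A P first and then P^(-1)(A P) gives [[-1, -1], [-1, -3]].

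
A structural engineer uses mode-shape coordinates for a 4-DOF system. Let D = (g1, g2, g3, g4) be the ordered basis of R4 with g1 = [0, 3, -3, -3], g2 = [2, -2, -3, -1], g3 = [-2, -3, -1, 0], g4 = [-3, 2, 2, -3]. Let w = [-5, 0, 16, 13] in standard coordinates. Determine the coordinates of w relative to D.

[-2, -4, 0, -1]

We seek scalars with c_1 g1 + ... + c_4 g4 = w; equivalently solve M c = w where the columns of M are g1, ..., g4.
Gaussian elimination on [M | w] yields c = (-2, -4, 0, -1).
Check: -2g1 - 4g2 + 0·g3 - g4 = [-5, 0, 16, 13].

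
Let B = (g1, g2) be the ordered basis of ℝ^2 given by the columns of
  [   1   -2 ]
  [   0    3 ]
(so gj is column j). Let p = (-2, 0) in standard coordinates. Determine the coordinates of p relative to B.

(-2, 0)

[p]_B is the unique c with M c = p, where M has columns g1, g2.
System: c_1 - 2c_2 = -2, 0c_1 + 3c_2 = 0; solving gives c_1 = -2, c_2 = 0.
Check: -2g1 + 0·g2 = (-2, 0).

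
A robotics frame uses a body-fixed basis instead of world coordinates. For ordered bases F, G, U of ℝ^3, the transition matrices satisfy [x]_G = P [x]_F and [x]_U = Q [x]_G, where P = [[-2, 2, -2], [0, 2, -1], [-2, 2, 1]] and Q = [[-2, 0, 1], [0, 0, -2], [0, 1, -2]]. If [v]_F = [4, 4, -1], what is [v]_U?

[-5, 2, 11]

First [v]_G = P [v]_F = [2, 9, -1].
Then [v]_U = Q [v]_G = [-5, 2, 11].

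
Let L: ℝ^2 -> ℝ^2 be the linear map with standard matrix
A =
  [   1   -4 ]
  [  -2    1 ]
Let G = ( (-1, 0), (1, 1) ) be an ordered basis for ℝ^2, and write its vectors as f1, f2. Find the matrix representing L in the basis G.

Let P have columns f1, f2. Then [L]_G = P^(-1) A P.
Here det P = -1, so P^(-1) is integer; computing A P first and then P^(-1)(A P) gives [[3, 2], [2, -1]].

[[3, 2], [2, -1]]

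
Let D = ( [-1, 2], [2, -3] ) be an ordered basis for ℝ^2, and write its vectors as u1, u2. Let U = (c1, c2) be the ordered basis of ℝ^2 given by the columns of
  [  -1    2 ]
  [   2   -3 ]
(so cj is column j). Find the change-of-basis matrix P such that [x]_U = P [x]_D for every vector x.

Take x = uj: its D-coordinates are the j-th standard unit vector, so P e_j — column j of P — equals [uj]_U.
u1 = c1 + 0·c2, giving column 1 = [1, 0]; repeating for each j gives P = [[1, 0], [0, 1]].

[[1, 0], [0, 1]]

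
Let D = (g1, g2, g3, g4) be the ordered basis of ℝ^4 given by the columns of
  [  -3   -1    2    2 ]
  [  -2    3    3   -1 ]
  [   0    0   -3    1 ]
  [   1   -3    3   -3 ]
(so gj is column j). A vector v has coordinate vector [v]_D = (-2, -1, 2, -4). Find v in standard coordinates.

By definition v = -2g1 - g2 + 2g3 - 4g4.
Summing componentwise gives (3, 11, -10, 19).

(3, 11, -10, 19)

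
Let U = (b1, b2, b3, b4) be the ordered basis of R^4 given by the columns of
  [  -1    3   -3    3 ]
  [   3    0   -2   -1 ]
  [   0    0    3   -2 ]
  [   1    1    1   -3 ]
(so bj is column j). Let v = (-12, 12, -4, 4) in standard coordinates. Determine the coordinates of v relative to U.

(0, -4, -4, -4)

We seek scalars with c_1 b1 + ... + c_4 b4 = v; equivalently solve M c = v where the columns of M are b1, ..., b4.
Gaussian elimination on [M | v] yields c = (0, -4, -4, -4).
Check: 0·b1 - 4b2 - 4b3 - 4b4 = (-12, 12, -4, 4).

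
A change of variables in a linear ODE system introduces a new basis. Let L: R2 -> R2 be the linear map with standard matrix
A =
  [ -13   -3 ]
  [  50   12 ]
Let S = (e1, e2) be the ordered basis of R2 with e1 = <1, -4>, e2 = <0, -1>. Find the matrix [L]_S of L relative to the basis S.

With P the matrix whose columns are e1, e2, [L]_S = P^(-1) A P.
Column by column: L(e1) = A e1 = <-1, 2>; its S-coordinates <-1, 2> give column 1.
Continuing for each basis vector yields [L]_S = [[-1, 3], [2, 0]].

[[-1, 3], [2, 0]]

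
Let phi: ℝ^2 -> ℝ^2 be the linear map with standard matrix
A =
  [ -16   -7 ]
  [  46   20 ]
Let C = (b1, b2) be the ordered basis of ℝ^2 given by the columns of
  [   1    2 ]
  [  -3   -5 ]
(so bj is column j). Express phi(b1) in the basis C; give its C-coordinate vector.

<3, 1>

Compute phi(b1) = A b1 = <5, -14> in standard coordinates.
Then write this in C-coordinates: solve for y in y_1 b1 + y_2 b2 = <5, -14>.
This gives y = <3, 1>, which is column 1 of [phi]_C.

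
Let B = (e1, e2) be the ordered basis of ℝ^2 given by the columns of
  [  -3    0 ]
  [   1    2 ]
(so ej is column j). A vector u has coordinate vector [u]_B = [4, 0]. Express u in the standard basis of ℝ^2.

[-12, 4]

The coordinates say u = 4e1 + 0·e2; adding the scaled basis vectors gives [-12, 4].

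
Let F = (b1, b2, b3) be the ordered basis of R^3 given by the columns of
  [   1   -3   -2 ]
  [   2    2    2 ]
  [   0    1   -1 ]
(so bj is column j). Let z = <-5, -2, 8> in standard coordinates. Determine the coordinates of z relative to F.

[z]_F is the unique c with M c = z, where M has columns b1, ..., b3.
Solving this 3x3 system gives c = (-1, 4, -4).
Check: -b1 + 4b2 - 4b3 = <-5, -2, 8>.

<-1, 4, -4>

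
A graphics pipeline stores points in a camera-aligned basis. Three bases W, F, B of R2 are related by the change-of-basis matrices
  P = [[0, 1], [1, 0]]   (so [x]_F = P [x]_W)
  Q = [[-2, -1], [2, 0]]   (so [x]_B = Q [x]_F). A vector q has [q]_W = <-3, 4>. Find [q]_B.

<-5, 8>

First [q]_F = P [q]_W = <4, -3>.
Then [q]_B = Q [q]_F = <-5, 8>.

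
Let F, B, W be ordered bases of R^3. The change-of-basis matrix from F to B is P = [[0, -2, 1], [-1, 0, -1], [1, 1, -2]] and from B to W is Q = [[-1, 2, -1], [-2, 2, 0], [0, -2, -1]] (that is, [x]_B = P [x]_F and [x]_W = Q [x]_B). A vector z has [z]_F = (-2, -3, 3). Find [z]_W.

First [z]_B = P [z]_F = (9, -1, -11).
Then [z]_W = Q [z]_B = (0, -20, 13).

(0, -20, 13)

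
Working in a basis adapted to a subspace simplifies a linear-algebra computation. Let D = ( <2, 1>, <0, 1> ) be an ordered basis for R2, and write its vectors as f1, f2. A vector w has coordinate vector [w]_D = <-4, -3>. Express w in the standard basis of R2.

<-8, -7>

By definition w = -4f1 - 3f2.
Summing componentwise gives <-8, -7>.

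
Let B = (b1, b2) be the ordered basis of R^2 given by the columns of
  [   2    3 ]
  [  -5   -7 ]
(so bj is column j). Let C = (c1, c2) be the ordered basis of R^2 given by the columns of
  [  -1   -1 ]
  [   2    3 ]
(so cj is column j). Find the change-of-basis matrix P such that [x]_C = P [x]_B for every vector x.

[[-1, -2], [-1, -1]]

Let M have columns bj and N have columns cj. Then for every x, N [x]_C = x = M [x]_B, so P = N^(-1) M.
Since det N = -1, N^(-1) has integer entries; multiplying gives P = [[-1, -2], [-1, -1]].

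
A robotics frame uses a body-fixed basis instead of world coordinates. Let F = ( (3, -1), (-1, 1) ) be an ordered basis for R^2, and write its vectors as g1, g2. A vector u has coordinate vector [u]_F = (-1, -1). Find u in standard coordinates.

By definition u = -g1 - g2.
Summing componentwise gives (-2, 0).

(-2, 0)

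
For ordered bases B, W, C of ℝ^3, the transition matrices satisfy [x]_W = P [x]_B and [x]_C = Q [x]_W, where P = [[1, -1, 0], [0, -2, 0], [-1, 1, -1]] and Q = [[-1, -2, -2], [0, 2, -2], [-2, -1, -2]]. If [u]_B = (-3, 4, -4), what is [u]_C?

(1, -38, 0)

Composing the changes, [u]_C = Q P [u]_B.
Q P = [[1, 3, 2], [2, -6, 2], [0, 2, 2]]; applying this to (-3, 4, -4) gives (1, -38, 0).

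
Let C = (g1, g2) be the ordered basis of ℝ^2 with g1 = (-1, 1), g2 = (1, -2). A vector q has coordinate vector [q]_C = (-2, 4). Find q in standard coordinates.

The coordinates say q = -2g1 + 4g2; adding the scaled basis vectors gives (6, -10).

(6, -10)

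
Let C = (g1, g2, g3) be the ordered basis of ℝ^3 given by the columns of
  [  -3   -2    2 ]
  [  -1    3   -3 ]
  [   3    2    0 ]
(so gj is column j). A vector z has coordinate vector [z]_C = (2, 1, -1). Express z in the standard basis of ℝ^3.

(-10, 4, 8)

The coordinates say z = 2g1 + g2 - g3; adding the scaled basis vectors gives (-10, 4, 8).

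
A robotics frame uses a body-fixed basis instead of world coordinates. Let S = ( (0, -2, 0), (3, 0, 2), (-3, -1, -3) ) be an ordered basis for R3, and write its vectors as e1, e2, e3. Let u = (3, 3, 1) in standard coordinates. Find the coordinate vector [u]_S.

[u]_S is the unique c with M c = u, where M has columns e1, ..., e3.
Solving this 3x3 system gives c = (-2, 2, 1).
Check: -2e1 + 2e2 + e3 = (3, 3, 1).

(-2, 2, 1)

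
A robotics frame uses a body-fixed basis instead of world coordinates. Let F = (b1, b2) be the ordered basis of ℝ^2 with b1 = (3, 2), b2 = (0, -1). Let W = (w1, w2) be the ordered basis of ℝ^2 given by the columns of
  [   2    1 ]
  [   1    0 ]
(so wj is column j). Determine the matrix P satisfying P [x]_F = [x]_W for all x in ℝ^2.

[[2, -1], [-1, 2]]

Take x = bj: its F-coordinates are the j-th standard unit vector, so P e_j — column j of P — equals [bj]_W.
b1 = 2w1 - w2, giving column 1 = (2, -1); repeating for each j gives P = [[2, -1], [-1, 2]].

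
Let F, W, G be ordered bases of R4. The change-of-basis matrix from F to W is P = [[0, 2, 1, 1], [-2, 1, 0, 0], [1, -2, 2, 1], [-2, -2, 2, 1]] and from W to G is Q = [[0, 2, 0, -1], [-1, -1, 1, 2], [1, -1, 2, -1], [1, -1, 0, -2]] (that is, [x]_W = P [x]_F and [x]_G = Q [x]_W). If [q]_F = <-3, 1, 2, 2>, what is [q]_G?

First [q]_W = P [q]_F = <6, 7, 1, 10>.
Then [q]_G = Q [q]_W = <4, 8, -9, -21>.

<4, 8, -9, -21>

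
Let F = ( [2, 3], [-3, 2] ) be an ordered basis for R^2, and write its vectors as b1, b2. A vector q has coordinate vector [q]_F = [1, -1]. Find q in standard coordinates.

The coordinates say q = b1 - b2; adding the scaled basis vectors gives [5, 1].

[5, 1]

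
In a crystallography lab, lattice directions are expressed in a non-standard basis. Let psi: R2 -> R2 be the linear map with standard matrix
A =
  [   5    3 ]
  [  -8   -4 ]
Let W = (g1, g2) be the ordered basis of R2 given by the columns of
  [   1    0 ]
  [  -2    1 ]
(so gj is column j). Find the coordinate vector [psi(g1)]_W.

[-1, -2]

Column 1 of [psi]_W is the W-coordinate vector of psi(g1).
In standard coordinates psi(g1) = A g1 = [-1, 0].
Converting to W: [-1, 0] = -g1 - 2g2, so the coordinate vector is [-1, -2].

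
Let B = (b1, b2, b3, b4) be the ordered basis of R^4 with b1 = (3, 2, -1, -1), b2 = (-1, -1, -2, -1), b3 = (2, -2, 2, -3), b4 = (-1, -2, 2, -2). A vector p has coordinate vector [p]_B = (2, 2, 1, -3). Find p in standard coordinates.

The coordinates say p = 2b1 + 2b2 + b3 - 3b4; adding the scaled basis vectors gives (9, 6, -10, -1).

(9, 6, -10, -1)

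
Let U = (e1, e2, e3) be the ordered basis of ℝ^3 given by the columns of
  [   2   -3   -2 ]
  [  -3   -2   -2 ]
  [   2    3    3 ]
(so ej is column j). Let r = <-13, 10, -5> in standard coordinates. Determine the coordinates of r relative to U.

<-4, 3, -2>

We seek scalars with c_1 e1 + ... + c_3 e3 = r; equivalently solve M c = r where the columns of M are e1, ..., e3.
Solving this 3x3 system gives c = (-4, 3, -2).
Check: -4e1 + 3e2 - 2e3 = <-13, 10, -5>.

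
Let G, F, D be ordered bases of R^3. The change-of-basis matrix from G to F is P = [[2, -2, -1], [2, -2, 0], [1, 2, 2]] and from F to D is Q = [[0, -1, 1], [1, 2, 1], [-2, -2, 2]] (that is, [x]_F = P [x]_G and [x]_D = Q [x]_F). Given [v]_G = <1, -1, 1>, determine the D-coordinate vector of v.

First [v]_F = P [v]_G = <3, 4, 1>.
Then [v]_D = Q [v]_F = <-3, 12, -12>.

<-3, 12, -12>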